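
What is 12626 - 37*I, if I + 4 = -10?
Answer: 13144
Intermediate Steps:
I = -14 (I = -4 - 10 = -14)
12626 - 37*I = 12626 - 37*(-14) = 12626 - 1*(-518) = 12626 + 518 = 13144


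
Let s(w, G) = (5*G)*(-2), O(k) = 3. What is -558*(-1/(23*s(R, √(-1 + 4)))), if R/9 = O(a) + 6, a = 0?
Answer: -93*√3/115 ≈ -1.4007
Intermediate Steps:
R = 81 (R = 9*(3 + 6) = 9*9 = 81)
s(w, G) = -10*G
-558*(-1/(23*s(R, √(-1 + 4)))) = -558*1/(230*√(-1 + 4)) = -558*√3/690 = -93*√3/115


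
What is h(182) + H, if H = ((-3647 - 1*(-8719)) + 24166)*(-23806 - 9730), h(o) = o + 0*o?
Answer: -980525386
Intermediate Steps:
h(o) = o (h(o) = o + 0 = o)
H = -980525568 (H = ((-3647 + 8719) + 24166)*(-33536) = (5072 + 24166)*(-33536) = 29238*(-33536) = -980525568)
h(182) + H = 182 - 980525568 = -980525386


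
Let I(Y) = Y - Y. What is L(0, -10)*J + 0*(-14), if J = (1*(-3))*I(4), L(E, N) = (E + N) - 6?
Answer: 0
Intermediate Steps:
I(Y) = 0
L(E, N) = -6 + E + N
J = 0 (J = (1*(-3))*0 = -3*0 = 0)
L(0, -10)*J + 0*(-14) = (-6 + 0 - 10)*0 + 0*(-14) = -16*0 + 0 = 0 + 0 = 0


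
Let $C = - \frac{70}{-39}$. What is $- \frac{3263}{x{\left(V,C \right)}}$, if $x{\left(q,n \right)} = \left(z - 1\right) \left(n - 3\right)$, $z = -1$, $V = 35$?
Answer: $- \frac{127257}{94} \approx -1353.8$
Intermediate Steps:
$C = \frac{70}{39}$ ($C = \left(-70\right) \left(- \frac{1}{39}\right) = \frac{70}{39} \approx 1.7949$)
$x{\left(q,n \right)} = 6 - 2 n$ ($x{\left(q,n \right)} = \left(-1 - 1\right) \left(n - 3\right) = - 2 \left(-3 + n\right) = 6 - 2 n$)
$- \frac{3263}{x{\left(V,C \right)}} = - \frac{3263}{6 - \frac{140}{39}} = - \frac{3263}{\frac{94}{39}} = \left(-3263\right) \frac{39}{94} = - \frac{127257}{94}$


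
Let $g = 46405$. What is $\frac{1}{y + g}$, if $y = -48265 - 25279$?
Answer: $- \frac{1}{27139} \approx -3.6847 \cdot 10^{-5}$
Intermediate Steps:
$y = -73544$
$\frac{1}{y + g} = \frac{1}{-73544 + 46405} = \frac{1}{-27139} = - \frac{1}{27139}$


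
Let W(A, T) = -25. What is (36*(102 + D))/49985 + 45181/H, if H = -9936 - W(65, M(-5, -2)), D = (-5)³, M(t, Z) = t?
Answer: -2266578593/495401335 ≈ -4.5752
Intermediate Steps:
D = -125
H = -9911 (H = -9936 - 1*(-25) = -9936 + 25 = -9911)
(36*(102 + D))/49985 + 45181/H = (36*(102 - 125))/49985 + 45181/(-9911) = (36*(-23))*(1/49985) + 45181*(-1/9911) = -828*1/49985 - 45181/9911 = -828/49985 - 45181/9911 = -2266578593/495401335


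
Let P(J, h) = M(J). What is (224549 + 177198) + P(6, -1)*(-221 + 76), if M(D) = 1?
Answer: 401602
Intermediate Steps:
P(J, h) = 1
(224549 + 177198) + P(6, -1)*(-221 + 76) = (224549 + 177198) + 1*(-221 + 76) = 401747 + 1*(-145) = 401747 - 145 = 401602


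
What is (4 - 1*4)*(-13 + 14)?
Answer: 0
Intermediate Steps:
(4 - 1*4)*(-13 + 14) = (4 - 4)*1 = 0*1 = 0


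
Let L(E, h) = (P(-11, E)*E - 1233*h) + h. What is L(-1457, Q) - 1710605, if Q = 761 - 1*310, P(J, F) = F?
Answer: -143388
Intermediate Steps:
Q = 451 (Q = 761 - 310 = 451)
L(E, h) = E² - 1232*h (L(E, h) = (E*E - 1233*h) + h = (E² - 1233*h) + h = E² - 1232*h)
L(-1457, Q) - 1710605 = ((-1457)² - 1232*451) - 1710605 = (2122849 - 555632) - 1710605 = 1567217 - 1710605 = -143388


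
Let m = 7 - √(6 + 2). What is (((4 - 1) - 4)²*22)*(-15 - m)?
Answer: -484 + 44*√2 ≈ -421.77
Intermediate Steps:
m = 7 - 2*√2 (m = 7 - √8 = 7 - 2*√2 ≈ 4.1716)
(((4 - 1) - 4)²*22)*(-15 - m) = (((4 - 1) - 4)²*22)*(-15 - (7 - 2*√2)) = ((3 - 4)²*22)*(-15 + (-7 + 2*√2)) = ((-1)²*22)*(-22 + 2*√2) = (1*22)*(-22 + 2*√2) = 22*(-22 + 2*√2) = -484 + 44*√2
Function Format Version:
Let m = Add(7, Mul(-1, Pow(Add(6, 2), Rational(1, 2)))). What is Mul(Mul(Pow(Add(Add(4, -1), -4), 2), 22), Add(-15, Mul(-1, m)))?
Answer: Add(-484, Mul(44, Pow(2, Rational(1, 2)))) ≈ -421.77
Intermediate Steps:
m = Add(7, Mul(-2, Pow(2, Rational(1, 2)))) (m = Add(7, Mul(-1, Pow(8, Rational(1, 2)))) = Add(7, Mul(-1, Mul(2, Pow(2, Rational(1, 2))))) = Add(7, Mul(-2, Pow(2, Rational(1, 2)))) ≈ 4.1716)
Mul(Mul(Pow(Add(Add(4, -1), -4), 2), 22), Add(-15, Mul(-1, m))) = Mul(Mul(Pow(Add(Add(4, -1), -4), 2), 22), Add(-15, Mul(-1, Add(7, Mul(-2, Pow(2, Rational(1, 2))))))) = Mul(Mul(Pow(Add(3, -4), 2), 22), Add(-15, Add(-7, Mul(2, Pow(2, Rational(1, 2)))))) = Mul(Mul(Pow(-1, 2), 22), Add(-22, Mul(2, Pow(2, Rational(1, 2))))) = Mul(Mul(1, 22), Add(-22, Mul(2, Pow(2, Rational(1, 2))))) = Mul(22, Add(-22, Mul(2, Pow(2, Rational(1, 2))))) = Add(-484, Mul(44, Pow(2, Rational(1, 2))))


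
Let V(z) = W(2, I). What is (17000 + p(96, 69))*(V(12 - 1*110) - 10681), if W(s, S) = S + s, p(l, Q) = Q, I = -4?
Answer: -182348127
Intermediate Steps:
V(z) = -2 (V(z) = -4 + 2 = -2)
(17000 + p(96, 69))*(V(12 - 1*110) - 10681) = (17000 + 69)*(-2 - 10681) = 17069*(-10683) = -182348127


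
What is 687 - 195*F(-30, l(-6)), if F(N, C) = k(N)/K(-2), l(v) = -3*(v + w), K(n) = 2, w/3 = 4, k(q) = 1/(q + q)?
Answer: 5509/8 ≈ 688.63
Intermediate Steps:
k(q) = 1/(2*q)
w = 12 (w = 3*4 = 12)
l(v) = -36 - 3*v (l(v) = -3*(v + 12) = -3*(12 + v) = -36 - 3*v)
F(N, C) = 1/(4*N) (F(N, C) = (1/(2*N))/2 = (1/(2*N))*(½) = 1/(4*N))
687 - 195*F(-30, l(-6)) = 687 - 195/(4*(-30)) = 687 - 195*(-1)/(4*30) = 687 - 195*(-1/120) = 687 + 13/8 = 5509/8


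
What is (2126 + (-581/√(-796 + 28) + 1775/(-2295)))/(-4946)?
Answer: -975479/2270214 - 581*I*√3/237408 ≈ -0.42969 - 0.0042388*I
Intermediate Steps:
(2126 + (-581/√(-796 + 28) + 1775/(-2295)))/(-4946) = (2126 + (-581*(-I*√3/48) + 1775*(-1/2295)))*(-1/4946) = (2126 + (-581*(-I*√3/48) - 355/459))*(-1/4946) = (2126 + (-(-581)*I*√3/48 - 355/459))*(-1/4946) = (2126 + (581*I*√3/48 - 355/459))*(-1/4946) = (2126 + (-355/459 + 581*I*√3/48))*(-1/4946) = (975479/459 + 581*I*√3/48)*(-1/4946) = -975479/2270214 - 581*I*√3/237408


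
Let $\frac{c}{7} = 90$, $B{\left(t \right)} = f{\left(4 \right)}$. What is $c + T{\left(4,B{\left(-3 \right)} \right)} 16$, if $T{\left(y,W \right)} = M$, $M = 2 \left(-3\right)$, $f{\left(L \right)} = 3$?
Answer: $534$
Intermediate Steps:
$M = -6$
$B{\left(t \right)} = 3$
$c = 630$ ($c = 7 \cdot 90 = 630$)
$T{\left(y,W \right)} = -6$
$c + T{\left(4,B{\left(-3 \right)} \right)} 16 = 630 - 96 = 534$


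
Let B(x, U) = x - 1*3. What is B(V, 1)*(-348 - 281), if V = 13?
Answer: -6290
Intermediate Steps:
B(x, U) = -3 + x (B(x, U) = x - 3 = -3 + x)
B(V, 1)*(-348 - 281) = (-3 + 13)*(-348 - 281) = 10*(-629) = -6290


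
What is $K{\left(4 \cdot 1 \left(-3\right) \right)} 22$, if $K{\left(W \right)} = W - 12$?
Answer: $-528$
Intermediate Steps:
$K{\left(W \right)} = -12 + W$
$K{\left(4 \cdot 1 \left(-3\right) \right)} 22 = \left(-12 + 4 \cdot 1 \left(-3\right)\right) 22 = \left(-12 + 4 \left(-3\right)\right) 22 = \left(-12 - 12\right) 22 = \left(-24\right) 22 = -528$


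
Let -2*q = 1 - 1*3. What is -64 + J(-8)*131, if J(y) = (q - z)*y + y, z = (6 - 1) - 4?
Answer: -1112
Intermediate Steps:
z = 1 (z = 5 - 4 = 1)
q = 1 (q = -(1 - 1*3)/2 = -(1 - 3)/2 = -½*(-2) = 1)
J(y) = y (J(y) = (1 - 1*1)*y + y = (1 - 1)*y + y = 0*y + y = 0 + y = y)
-64 + J(-8)*131 = -64 - 8*131 = -64 - 1048 = -1112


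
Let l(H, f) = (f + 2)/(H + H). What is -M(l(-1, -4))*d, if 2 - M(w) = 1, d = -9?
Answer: 9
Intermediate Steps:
l(H, f) = (2 + f)/(2*H) (l(H, f) = (2 + f)/((2*H)) = (2 + f)*(1/(2*H)) = (2 + f)/(2*H))
M(w) = 1 (M(w) = 2 - 1*1 = 2 - 1 = 1)
-M(l(-1, -4))*d = -(-9) = -1*(-9) = 9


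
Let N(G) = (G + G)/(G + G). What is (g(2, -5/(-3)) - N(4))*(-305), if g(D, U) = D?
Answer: -305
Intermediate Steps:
N(G) = 1 (N(G) = (2*G)/((2*G)) = (2*G)*(1/(2*G)) = 1)
(g(2, -5/(-3)) - N(4))*(-305) = (2 - 1*1)*(-305) = (2 - 1)*(-305) = 1*(-305) = -305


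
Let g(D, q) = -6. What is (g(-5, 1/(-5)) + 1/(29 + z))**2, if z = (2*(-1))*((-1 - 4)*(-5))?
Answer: 16129/441 ≈ 36.574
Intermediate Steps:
z = -50 (z = -(-10)*(-5) = -2*25 = -50)
(g(-5, 1/(-5)) + 1/(29 + z))**2 = (-6 + 1/(29 - 50))**2 = (-6 + 1/(-21))**2 = (-6 - 1/21)**2 = (-127/21)**2 = 16129/441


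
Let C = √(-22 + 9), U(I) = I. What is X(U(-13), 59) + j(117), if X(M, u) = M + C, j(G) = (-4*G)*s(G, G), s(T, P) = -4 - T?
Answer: 56615 + I*√13 ≈ 56615.0 + 3.6056*I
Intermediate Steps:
C = I*√13 (C = √(-13) = I*√13 ≈ 3.6056*I)
j(G) = -4*G*(-4 - G) (j(G) = (-4*G)*(-4 - G) = -4*G*(-4 - G))
X(M, u) = M + I*√13
X(U(-13), 59) + j(117) = (-13 + I*√13) + 4*117*(4 + 117) = (-13 + I*√13) + 4*117*121 = (-13 + I*√13) + 56628 = 56615 + I*√13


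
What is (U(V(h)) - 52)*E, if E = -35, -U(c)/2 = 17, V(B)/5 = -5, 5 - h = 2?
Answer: 3010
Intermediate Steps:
h = 3 (h = 5 - 1*2 = 5 - 2 = 3)
V(B) = -25 (V(B) = 5*(-5) = -25)
U(c) = -34 (U(c) = -2*17 = -34)
(U(V(h)) - 52)*E = (-34 - 52)*(-35) = -86*(-35) = 3010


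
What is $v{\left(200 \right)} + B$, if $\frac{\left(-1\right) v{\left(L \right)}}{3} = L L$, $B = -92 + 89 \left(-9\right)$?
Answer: $-120893$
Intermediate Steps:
$B = -893$ ($B = -92 - 801 = -893$)
$v{\left(L \right)} = - 3 L^{2}$ ($v{\left(L \right)} = - 3 L L = - 3 L^{2}$)
$v{\left(200 \right)} + B = - 3 \cdot 200^{2} - 893 = \left(-3\right) 40000 - 893 = -120000 - 893 = -120893$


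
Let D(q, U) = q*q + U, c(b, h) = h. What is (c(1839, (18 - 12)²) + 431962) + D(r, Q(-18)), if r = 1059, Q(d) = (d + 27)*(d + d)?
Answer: 1553155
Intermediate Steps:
Q(d) = 2*d*(27 + d) (Q(d) = (27 + d)*(2*d) = 2*d*(27 + d))
D(q, U) = U + q² (D(q, U) = q² + U = U + q²)
(c(1839, (18 - 12)²) + 431962) + D(r, Q(-18)) = ((18 - 12)² + 431962) + (2*(-18)*(27 - 18) + 1059²) = (6² + 431962) + (2*(-18)*9 + 1121481) = (36 + 431962) + (-324 + 1121481) = 431998 + 1121157 = 1553155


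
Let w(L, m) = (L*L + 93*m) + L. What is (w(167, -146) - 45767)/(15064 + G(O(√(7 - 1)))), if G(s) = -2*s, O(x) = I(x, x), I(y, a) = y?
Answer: -58917187/28365509 - 31289*√6/113462036 ≈ -2.0777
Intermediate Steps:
O(x) = x
w(L, m) = L + L² + 93*m (w(L, m) = (L² + 93*m) + L = L + L² + 93*m)
(w(167, -146) - 45767)/(15064 + G(O(√(7 - 1)))) = ((167 + 167² + 93*(-146)) - 45767)/(15064 - 2*√(7 - 1)) = ((167 + 27889 - 13578) - 45767)/(15064 - 2*√6) = (14478 - 45767)/(15064 - 2*√6) = -31289/(15064 - 2*√6)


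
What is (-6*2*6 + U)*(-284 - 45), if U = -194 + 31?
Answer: 77315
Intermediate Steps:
U = -163
(-6*2*6 + U)*(-284 - 45) = (-6*2*6 - 163)*(-284 - 45) = (-12*6 - 163)*(-329) = (-72 - 163)*(-329) = -235*(-329) = 77315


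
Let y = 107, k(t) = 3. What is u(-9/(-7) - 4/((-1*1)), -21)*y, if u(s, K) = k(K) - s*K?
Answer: 12198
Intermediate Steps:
u(s, K) = 3 - K*s (u(s, K) = 3 - s*K = 3 - K*s)
u(-9/(-7) - 4/((-1*1)), -21)*y = (3 - 1*(-21)*(-9/(-7) - 4/((-1*1))))*107 = (3 - 1*(-21)*(-9*(-⅐) - 4/(-1)))*107 = (3 - 1*(-21)*(9/7 - 4*(-1)))*107 = (3 - 1*(-21)*(9/7 + 4))*107 = (3 - 1*(-21)*37/7)*107 = (3 + 111)*107 = 114*107 = 12198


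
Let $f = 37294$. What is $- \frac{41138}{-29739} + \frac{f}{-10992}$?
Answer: $- \frac{109482895}{54481848} \approx -2.0095$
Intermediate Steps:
$- \frac{41138}{-29739} + \frac{f}{-10992} = - \frac{41138}{-29739} + \frac{37294}{-10992} = \left(-41138\right) \left(- \frac{1}{29739}\right) + 37294 \left(- \frac{1}{10992}\right) = \frac{41138}{29739} - \frac{18647}{5496} = - \frac{109482895}{54481848}$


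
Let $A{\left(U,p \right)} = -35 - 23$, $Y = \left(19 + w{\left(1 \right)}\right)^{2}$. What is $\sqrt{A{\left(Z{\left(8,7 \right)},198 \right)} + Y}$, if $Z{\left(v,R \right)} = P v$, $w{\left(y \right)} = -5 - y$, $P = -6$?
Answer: $\sqrt{111} \approx 10.536$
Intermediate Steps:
$Z{\left(v,R \right)} = - 6 v$
$Y = 169$ ($Y = \left(19 - 6\right)^{2} = 13^{2} = 169$)
$A{\left(U,p \right)} = -58$ ($A{\left(U,p \right)} = -35 - 23 = -58$)
$\sqrt{A{\left(Z{\left(8,7 \right)},198 \right)} + Y} = \sqrt{-58 + 169} = \sqrt{111}$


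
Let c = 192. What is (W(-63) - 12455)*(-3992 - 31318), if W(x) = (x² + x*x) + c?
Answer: 152715750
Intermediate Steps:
W(x) = 192 + 2*x² (W(x) = (x² + x*x) + 192 = (x² + x²) + 192 = 2*x² + 192 = 192 + 2*x²)
(W(-63) - 12455)*(-3992 - 31318) = ((192 + 2*(-63)²) - 12455)*(-3992 - 31318) = ((192 + 2*3969) - 12455)*(-35310) = ((192 + 7938) - 12455)*(-35310) = (8130 - 12455)*(-35310) = -4325*(-35310) = 152715750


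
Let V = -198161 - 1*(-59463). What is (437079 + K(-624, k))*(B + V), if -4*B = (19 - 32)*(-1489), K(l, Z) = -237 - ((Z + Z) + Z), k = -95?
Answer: -250976029923/4 ≈ -6.2744e+10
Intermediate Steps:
K(l, Z) = -237 - 3*Z (K(l, Z) = -237 - (2*Z + Z) = -237 - 3*Z)
V = -138698 (V = -198161 + 59463 = -138698)
B = -19357/4 (B = -(19 - 32)*(-1489)/4 = -(-13)*(-1489)/4 = -1/4*19357 = -19357/4 ≈ -4839.3)
(437079 + K(-624, k))*(B + V) = (437079 + (-237 - 3*(-95)))*(-19357/4 - 138698) = (437079 + (-237 + 285))*(-574149/4) = (437079 + 48)*(-574149/4) = 437127*(-574149/4) = -250976029923/4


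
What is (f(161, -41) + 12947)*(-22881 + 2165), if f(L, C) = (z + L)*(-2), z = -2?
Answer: -261622364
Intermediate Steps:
f(L, C) = 4 - 2*L (f(L, C) = (-2 + L)*(-2) = 4 - 2*L)
(f(161, -41) + 12947)*(-22881 + 2165) = ((4 - 2*161) + 12947)*(-22881 + 2165) = ((4 - 322) + 12947)*(-20716) = (-318 + 12947)*(-20716) = 12629*(-20716) = -261622364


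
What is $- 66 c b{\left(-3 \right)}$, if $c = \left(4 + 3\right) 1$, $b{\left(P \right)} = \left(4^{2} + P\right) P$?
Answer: $18018$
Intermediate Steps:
$b{\left(P \right)} = P \left(16 + P\right)$ ($b{\left(P \right)} = \left(16 + P\right) P = P \left(16 + P\right)$)
$c = 7$ ($c = 7 \cdot 1 = 7$)
$- 66 c b{\left(-3 \right)} = \left(-66\right) 7 \left(- 3 \left(16 - 3\right)\right) = - 462 \left(\left(-3\right) 13\right) = \left(-462\right) \left(-39\right) = 18018$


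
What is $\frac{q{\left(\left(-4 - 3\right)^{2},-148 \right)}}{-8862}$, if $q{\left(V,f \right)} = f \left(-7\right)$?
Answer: $- \frac{74}{633} \approx -0.1169$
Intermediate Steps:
$q{\left(V,f \right)} = - 7 f$
$\frac{q{\left(\left(-4 - 3\right)^{2},-148 \right)}}{-8862} = \frac{\left(-7\right) \left(-148\right)}{-8862} = 1036 \left(- \frac{1}{8862}\right) = - \frac{74}{633}$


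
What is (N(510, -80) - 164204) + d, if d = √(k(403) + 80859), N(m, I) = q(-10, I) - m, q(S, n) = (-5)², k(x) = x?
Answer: -164689 + √81262 ≈ -1.6440e+5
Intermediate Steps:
q(S, n) = 25
N(m, I) = 25 - m
d = √81262 (d = √(403 + 80859) = √81262 ≈ 285.06)
(N(510, -80) - 164204) + d = ((25 - 1*510) - 164204) + √81262 = ((25 - 510) - 164204) + √81262 = (-485 - 164204) + √81262 = -164689 + √81262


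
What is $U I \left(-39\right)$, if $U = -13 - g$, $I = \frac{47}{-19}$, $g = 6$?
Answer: $-1833$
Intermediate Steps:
$I = - \frac{47}{19}$ ($I = 47 \left(- \frac{1}{19}\right) = - \frac{47}{19} \approx -2.4737$)
$U = -19$ ($U = -13 - 6 = -19$)
$U I \left(-39\right) = \left(-19\right) \left(- \frac{47}{19}\right) \left(-39\right) = 47 \left(-39\right) = -1833$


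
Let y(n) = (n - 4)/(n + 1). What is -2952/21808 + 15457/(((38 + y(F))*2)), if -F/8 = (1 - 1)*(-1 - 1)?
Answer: 21055345/92684 ≈ 227.17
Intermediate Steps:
F = 0 (F = -8*(1 - 1)*(-1 - 1) = -0*(-2) = -8*0 = 0)
y(n) = (-4 + n)/(1 + n)
-2952/21808 + 15457/(((38 + y(F))*2)) = -2952/21808 + 15457/(((38 + (-4 + 0)/(1 + 0))*2)) = -2952*1/21808 + 15457/(((38 - 4/1)*2)) = -369/2726 + 15457/(((38 + 1*(-4))*2)) = -369/2726 + 15457/(((38 - 4)*2)) = -369/2726 + 15457/((34*2)) = -369/2726 + 15457/68 = 21055345/92684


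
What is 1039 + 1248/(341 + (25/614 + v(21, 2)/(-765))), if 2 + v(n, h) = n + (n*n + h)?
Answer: 55576373731/53302189 ≈ 1042.7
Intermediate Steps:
v(n, h) = -2 + h + n + n**2 (v(n, h) = -2 + (n + (n*n + h)) = -2 + (n + (n**2 + h)) = -2 + (n + (h + n**2)) = -2 + (h + n + n**2) = -2 + h + n + n**2)
1039 + 1248/(341 + (25/614 + v(21, 2)/(-765))) = 1039 + 1248/(341 + (25/614 + (-2 + 2 + 21 + 21**2)/(-765))) = 1039 + 1248/(341 + (25*(1/614) + (-2 + 2 + 21 + 441)*(-1/765))) = 1039 + 1248/(341 + (25/614 + 462*(-1/765))) = 1039 + 1248/(341 + (25/614 - 154/255)) = 1039 + 1248/(341 - 88181/156570) = 1039 + 1248/(53302189/156570) = 1039 + (156570/53302189)*1248 = 1039 + 195399360/53302189 = 55576373731/53302189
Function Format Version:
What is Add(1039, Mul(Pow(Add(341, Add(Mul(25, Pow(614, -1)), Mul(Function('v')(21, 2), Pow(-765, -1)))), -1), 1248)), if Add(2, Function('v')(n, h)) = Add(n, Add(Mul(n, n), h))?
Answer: Rational(55576373731, 53302189) ≈ 1042.7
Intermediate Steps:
Function('v')(n, h) = Add(-2, h, n, Pow(n, 2)) (Function('v')(n, h) = Add(-2, Add(n, Add(Mul(n, n), h))) = Add(-2, Add(n, Add(Pow(n, 2), h))) = Add(-2, Add(n, Add(h, Pow(n, 2)))) = Add(-2, Add(h, n, Pow(n, 2))) = Add(-2, h, n, Pow(n, 2)))
Add(1039, Mul(Pow(Add(341, Add(Mul(25, Pow(614, -1)), Mul(Function('v')(21, 2), Pow(-765, -1)))), -1), 1248)) = Add(1039, Mul(Pow(Add(341, Add(Mul(25, Pow(614, -1)), Mul(Add(-2, 2, 21, Pow(21, 2)), Pow(-765, -1)))), -1), 1248)) = Add(1039, Mul(Pow(Add(341, Add(Mul(25, Rational(1, 614)), Mul(Add(-2, 2, 21, 441), Rational(-1, 765)))), -1), 1248)) = Add(1039, Mul(Pow(Add(341, Add(Rational(25, 614), Mul(462, Rational(-1, 765)))), -1), 1248)) = Add(1039, Mul(Pow(Add(341, Add(Rational(25, 614), Rational(-154, 255))), -1), 1248)) = Add(1039, Mul(Pow(Add(341, Rational(-88181, 156570)), -1), 1248)) = Add(1039, Mul(Pow(Rational(53302189, 156570), -1), 1248)) = Add(1039, Mul(Rational(156570, 53302189), 1248)) = Add(1039, Rational(195399360, 53302189)) = Rational(55576373731, 53302189)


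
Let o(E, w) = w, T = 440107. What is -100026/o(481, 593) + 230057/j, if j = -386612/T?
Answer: -60079741038619/229260916 ≈ -2.6206e+5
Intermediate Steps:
j = -386612/440107 ≈ -0.87845
-100026/o(481, 593) + 230057/j = -100026/593 + 230057/(-386612/440107) = -100026*1/593 + 230057*(-440107/386612) = -100026/593 - 101249696099/386612 = -60079741038619/229260916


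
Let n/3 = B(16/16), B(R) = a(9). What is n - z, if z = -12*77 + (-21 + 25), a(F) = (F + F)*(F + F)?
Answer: 1892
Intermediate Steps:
a(F) = 4*F² (a(F) = (2*F)*(2*F) = 4*F²)
B(R) = 324 (B(R) = 4*9² = 4*81 = 324)
z = -920 (z = -924 + 4 = -920)
n = 972 (n = 3*324 = 972)
n - z = 972 - 1*(-920) = 972 + 920 = 1892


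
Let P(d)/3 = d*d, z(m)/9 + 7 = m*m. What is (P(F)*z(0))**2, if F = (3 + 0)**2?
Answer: 234365481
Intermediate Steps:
F = 9 (F = 3**2 = 9)
z(m) = -63 + 9*m**2 (z(m) = -63 + 9*(m*m) = -63 + 9*m**2)
P(d) = 3*d**2 (P(d) = 3*(d*d) = 3*d**2)
(P(F)*z(0))**2 = ((3*9**2)*(-63 + 9*0**2))**2 = ((3*81)*(-63 + 9*0))**2 = (243*(-63 + 0))**2 = (243*(-63))**2 = (-15309)**2 = 234365481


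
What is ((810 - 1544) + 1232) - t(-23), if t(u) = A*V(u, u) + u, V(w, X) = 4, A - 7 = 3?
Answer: 481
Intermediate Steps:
A = 10 (A = 7 + 3 = 10)
t(u) = 40 + u (t(u) = 10*4 + u = 40 + u)
((810 - 1544) + 1232) - t(-23) = ((810 - 1544) + 1232) - (40 - 23) = (-734 + 1232) - 1*17 = 498 - 17 = 481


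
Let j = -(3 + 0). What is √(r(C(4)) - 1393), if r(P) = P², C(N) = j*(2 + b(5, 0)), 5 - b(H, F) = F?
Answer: 2*I*√238 ≈ 30.854*I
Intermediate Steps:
b(H, F) = 5 - F
j = -3 (j = -1*3 = -3)
C(N) = -21 (C(N) = -3*(2 + (5 - 1*0)) = -3*(2 + (5 + 0)) = -3*(2 + 5) = -3*7 = -21)
√(r(C(4)) - 1393) = √((-21)² - 1393) = √(441 - 1393) = √(-952) = 2*I*√238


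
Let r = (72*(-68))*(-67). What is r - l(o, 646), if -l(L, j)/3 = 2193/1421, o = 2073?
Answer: 466140051/1421 ≈ 3.2804e+5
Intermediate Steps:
l(L, j) = -6579/1421
r = 328032 (r = -4896*(-67) = 328032)
r - l(o, 646) = 328032 - 1*(-6579/1421) = 328032 + 6579/1421 = 466140051/1421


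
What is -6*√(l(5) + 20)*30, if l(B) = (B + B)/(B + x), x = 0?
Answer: -180*√22 ≈ -844.27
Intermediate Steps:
l(B) = 2 (l(B) = (B + B)/(B + 0) = (2*B)/B = 2)
-6*√(l(5) + 20)*30 = -6*√(2 + 20)*30 = -6*√22*30 = -180*√22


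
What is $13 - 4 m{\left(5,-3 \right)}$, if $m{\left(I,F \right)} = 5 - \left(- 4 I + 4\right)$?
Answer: $-71$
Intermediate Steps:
$m{\left(I,F \right)} = 1 + 4 I$ ($m{\left(I,F \right)} = 5 - \left(4 - 4 I\right) = 5 + \left(-4 + 4 I\right) = 1 + 4 I$)
$13 - 4 m{\left(5,-3 \right)} = 13 - 4 \left(1 + 4 \cdot 5\right) = 13 - 4 \left(1 + 20\right) = 13 - 84 = -71$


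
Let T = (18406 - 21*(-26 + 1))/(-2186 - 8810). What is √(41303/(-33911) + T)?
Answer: I*√102183352248727931/186442678 ≈ 1.7145*I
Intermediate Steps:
T = -18931/10996 (T = (18406 - 21*(-25))/(-10996) = (18406 + 525)*(-1/10996) = 18931*(-1/10996) = -18931/10996 ≈ -1.7216)
√(41303/(-33911) + T) = √(41303/(-33911) - 18931/10996) = √(41303*(-1/33911) - 18931/10996) = √(-41303/33911 - 18931/10996) = √(-1096136929/372885356) = I*√102183352248727931/186442678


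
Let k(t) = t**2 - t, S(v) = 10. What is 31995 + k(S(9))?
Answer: 32085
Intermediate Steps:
31995 + k(S(9)) = 31995 + 10*(-1 + 10) = 31995 + 10*9 = 31995 + 90 = 32085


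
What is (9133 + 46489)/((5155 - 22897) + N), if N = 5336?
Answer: -27811/6203 ≈ -4.4835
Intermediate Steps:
(9133 + 46489)/((5155 - 22897) + N) = (9133 + 46489)/((5155 - 22897) + 5336) = 55622/(-17742 + 5336) = 55622/(-12406) = 55622*(-1/12406) = -27811/6203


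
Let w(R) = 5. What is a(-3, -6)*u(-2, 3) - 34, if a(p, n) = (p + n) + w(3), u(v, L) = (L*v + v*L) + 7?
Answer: -14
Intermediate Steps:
u(v, L) = 7 + 2*L*v (u(v, L) = (L*v + L*v) + 7 = 2*L*v + 7 = 7 + 2*L*v)
a(p, n) = 5 + n + p (a(p, n) = (p + n) + 5 = (n + p) + 5 = 5 + n + p)
a(-3, -6)*u(-2, 3) - 34 = (5 - 6 - 3)*(7 + 2*3*(-2)) - 34 = -4*(7 - 12) - 34 = -4*(-5) - 34 = 20 - 34 = -14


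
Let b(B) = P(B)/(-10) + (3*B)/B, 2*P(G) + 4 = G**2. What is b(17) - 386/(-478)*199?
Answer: 142873/956 ≈ 149.45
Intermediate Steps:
P(G) = -2 + G**2/2
b(B) = 16/5 - B**2/20 (b(B) = (-2 + B**2/2)/(-10) + (3*B)/B = (-2 + B**2/2)*(-1/10) + 3 = (1/5 - B**2/20) + 3 = 16/5 - B**2/20)
b(17) - 386/(-478)*199 = (16/5 - 1/20*17**2) - 386/(-478)*199 = (16/5 - 1/20*289) - 386*(-1/478)*199 = (16/5 - 289/20) + (193/239)*199 = -45/4 + 38407/239 = 142873/956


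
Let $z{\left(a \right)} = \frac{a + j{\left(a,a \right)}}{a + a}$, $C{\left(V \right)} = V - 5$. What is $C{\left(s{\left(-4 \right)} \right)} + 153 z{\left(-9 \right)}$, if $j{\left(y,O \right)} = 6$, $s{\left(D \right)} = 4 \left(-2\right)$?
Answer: $\frac{25}{2} \approx 12.5$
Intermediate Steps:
$s{\left(D \right)} = -8$
$C{\left(V \right)} = -5 + V$ ($C{\left(V \right)} = V - 5 = -5 + V$)
$z{\left(a \right)} = \frac{6 + a}{2 a}$ ($z{\left(a \right)} = \frac{a + 6}{a + a} = \frac{6 + a}{2 a}$)
$C{\left(s{\left(-4 \right)} \right)} + 153 z{\left(-9 \right)} = \left(-5 - 8\right) + 153 \frac{6 - 9}{2 \left(-9\right)} = -13 + 153 \cdot \frac{1}{2} \left(- \frac{1}{9}\right) \left(-3\right) = -13 + 153 \cdot \frac{1}{6} = -13 + \frac{51}{2} = \frac{25}{2}$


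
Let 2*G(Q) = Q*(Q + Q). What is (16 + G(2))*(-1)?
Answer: -20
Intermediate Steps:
G(Q) = Q**2 (G(Q) = (Q*(Q + Q))/2 = (Q*(2*Q))/2 = (2*Q**2)/2 = Q**2)
(16 + G(2))*(-1) = (16 + 2**2)*(-1) = (16 + 4)*(-1) = 20*(-1) = -20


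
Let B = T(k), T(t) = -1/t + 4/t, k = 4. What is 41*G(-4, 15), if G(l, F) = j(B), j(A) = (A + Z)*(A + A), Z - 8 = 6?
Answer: 7257/8 ≈ 907.13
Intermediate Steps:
Z = 14 (Z = 8 + 6 = 14)
T(t) = 3/t
B = ¾ (B = 3/4 = 3*(¼) = ¾ ≈ 0.75000)
j(A) = 2*A*(14 + A) (j(A) = (A + 14)*(A + A) = (14 + A)*(2*A) = 2*A*(14 + A))
G(l, F) = 177/8 (G(l, F) = 2*(¾)*(14 + ¾) = 2*(¾)*(59/4) = 177/8)
41*G(-4, 15) = 41*(177/8) = 7257/8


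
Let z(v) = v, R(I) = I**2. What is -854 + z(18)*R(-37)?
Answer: 23788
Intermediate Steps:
-854 + z(18)*R(-37) = -854 + 18*(-37)**2 = -854 + 18*1369 = -854 + 24642 = 23788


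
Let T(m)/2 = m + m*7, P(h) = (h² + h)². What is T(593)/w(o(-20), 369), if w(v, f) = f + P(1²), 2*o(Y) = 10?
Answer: 9488/373 ≈ 25.437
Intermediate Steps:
o(Y) = 5 (o(Y) = (½)*10 = 5)
P(h) = (h + h²)²
w(v, f) = 4 + f (w(v, f) = f + (1²)²*(1 + 1²)² = f + 1²*(1 + 1)² = f + 1*2² = f + 1*4 = f + 4 = 4 + f)
T(m) = 16*m (T(m) = 2*(m + m*7) = 2*(m + 7*m) = 2*(8*m) = 16*m)
T(593)/w(o(-20), 369) = (16*593)/(4 + 369) = 9488/373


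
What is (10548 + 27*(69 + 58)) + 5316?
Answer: 19293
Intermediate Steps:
(10548 + 27*(69 + 58)) + 5316 = (10548 + 27*127) + 5316 = (10548 + 3429) + 5316 = 13977 + 5316 = 19293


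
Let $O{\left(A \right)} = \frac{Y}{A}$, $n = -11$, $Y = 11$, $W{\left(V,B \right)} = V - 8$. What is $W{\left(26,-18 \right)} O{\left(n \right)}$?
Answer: $-18$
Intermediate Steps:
$W{\left(V,B \right)} = -8 + V$
$O{\left(A \right)} = \frac{11}{A}$
$W{\left(26,-18 \right)} O{\left(n \right)} = \left(-8 + 26\right) \frac{11}{-11} = 18 \cdot 11 \left(- \frac{1}{11}\right) = 18 \left(-1\right) = -18$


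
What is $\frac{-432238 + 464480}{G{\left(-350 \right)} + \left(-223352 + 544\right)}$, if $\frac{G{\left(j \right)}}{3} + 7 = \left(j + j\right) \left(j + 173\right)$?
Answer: $\frac{32242}{148871} \approx 0.21658$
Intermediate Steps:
$G{\left(j \right)} = -21 + 6 j \left(173 + j\right)$ ($G{\left(j \right)} = -21 + 3 \left(j + j\right) \left(j + 173\right) = -21 + 3 \cdot 2 j \left(173 + j\right) = -21 + 6 j \left(173 + j\right)$)
$\frac{-432238 + 464480}{G{\left(-350 \right)} + \left(-223352 + 544\right)} = \frac{-432238 + 464480}{\left(-21 + 6 \left(-350\right)^{2} + 1038 \left(-350\right)\right) + \left(-223352 + 544\right)} = \frac{32242}{\left(-21 + 6 \cdot 122500 - 363300\right) - 222808} = \frac{32242}{\left(-21 + 735000 - 363300\right) - 222808} = \frac{32242}{371679 - 222808} = \frac{32242}{148871}$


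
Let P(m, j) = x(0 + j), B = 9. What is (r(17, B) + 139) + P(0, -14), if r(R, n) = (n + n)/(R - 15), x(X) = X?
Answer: 134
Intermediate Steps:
P(m, j) = j (P(m, j) = 0 + j = j)
r(R, n) = 2*n/(-15 + R) (r(R, n) = (2*n)/(-15 + R) = 2*n/(-15 + R))
(r(17, B) + 139) + P(0, -14) = (2*9/(-15 + 17) + 139) - 14 = (2*9/2 + 139) - 14 = (2*9*(½) + 139) - 14 = (9 + 139) - 14 = 148 - 14 = 134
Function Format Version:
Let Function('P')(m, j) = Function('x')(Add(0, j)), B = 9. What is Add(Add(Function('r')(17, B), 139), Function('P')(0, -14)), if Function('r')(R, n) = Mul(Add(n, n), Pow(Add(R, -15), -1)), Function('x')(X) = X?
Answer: 134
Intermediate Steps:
Function('P')(m, j) = j (Function('P')(m, j) = Add(0, j) = j)
Function('r')(R, n) = Mul(2, n, Pow(Add(-15, R), -1)) (Function('r')(R, n) = Mul(Mul(2, n), Pow(Add(-15, R), -1)) = Mul(2, n, Pow(Add(-15, R), -1)))
Add(Add(Function('r')(17, B), 139), Function('P')(0, -14)) = Add(Add(Mul(2, 9, Pow(Add(-15, 17), -1)), 139), -14) = Add(Add(Mul(2, 9, Pow(2, -1)), 139), -14) = Add(Add(Mul(2, 9, Rational(1, 2)), 139), -14) = Add(Add(9, 139), -14) = Add(148, -14) = 134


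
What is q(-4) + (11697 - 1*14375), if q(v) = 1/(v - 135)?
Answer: -372243/139 ≈ -2678.0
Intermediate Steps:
q(v) = 1/(-135 + v)
q(-4) + (11697 - 1*14375) = 1/(-135 - 4) + (11697 - 1*14375) = 1/(-139) + (11697 - 14375) = -1/139 - 2678 = -372243/139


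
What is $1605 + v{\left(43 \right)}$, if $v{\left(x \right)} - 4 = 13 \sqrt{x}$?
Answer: $1609 + 13 \sqrt{43} \approx 1694.2$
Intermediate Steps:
$v{\left(x \right)} = 4 + 13 \sqrt{x}$
$1605 + v{\left(43 \right)} = 1605 + \left(4 + 13 \sqrt{43}\right) = 1609 + 13 \sqrt{43}$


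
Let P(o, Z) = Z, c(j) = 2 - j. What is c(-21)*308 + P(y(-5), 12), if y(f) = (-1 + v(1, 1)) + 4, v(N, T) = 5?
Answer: 7096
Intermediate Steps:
y(f) = 8 (y(f) = (-1 + 5) + 4 = 4 + 4 = 8)
c(-21)*308 + P(y(-5), 12) = (2 - 1*(-21))*308 + 12 = (2 + 21)*308 + 12 = 23*308 + 12 = 7084 + 12 = 7096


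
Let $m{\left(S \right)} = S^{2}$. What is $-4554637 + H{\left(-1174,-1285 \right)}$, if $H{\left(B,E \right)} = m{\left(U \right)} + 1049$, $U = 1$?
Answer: $-4553587$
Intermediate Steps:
$H{\left(B,E \right)} = 1050$ ($H{\left(B,E \right)} = 1^{2} + 1049 = 1 + 1049 = 1050$)
$-4554637 + H{\left(-1174,-1285 \right)} = -4554637 + 1050 = -4553587$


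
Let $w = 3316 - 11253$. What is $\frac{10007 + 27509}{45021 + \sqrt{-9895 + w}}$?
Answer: $\frac{563002612}{675636091} - \frac{75032 i \sqrt{4458}}{2026908273} \approx 0.83329 - 0.0024716 i$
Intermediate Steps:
$w = -7937$
$\frac{10007 + 27509}{45021 + \sqrt{-9895 + w}} = \frac{10007 + 27509}{45021 + \sqrt{-9895 - 7937}} = \frac{37516}{45021 + \sqrt{-17832}} = \frac{37516}{45021 + 2 i \sqrt{4458}}$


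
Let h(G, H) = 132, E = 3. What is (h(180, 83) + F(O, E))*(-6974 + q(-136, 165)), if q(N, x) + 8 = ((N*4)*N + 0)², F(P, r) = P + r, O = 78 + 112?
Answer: 1778928214050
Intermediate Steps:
O = 190
q(N, x) = -8 + 16*N⁴ (q(N, x) = -8 + ((N*4)*N + 0)² = -8 + ((4*N)*N + 0)² = -8 + (4*N² + 0)² = -8 + (4*N²)² = -8 + 16*N⁴)
(h(180, 83) + F(O, E))*(-6974 + q(-136, 165)) = (132 + (190 + 3))*(-6974 + (-8 + 16*(-136)⁴)) = (132 + 193)*(-6974 + (-8 + 16*342102016)) = 325*(-6974 + (-8 + 5473632256)) = 325*(-6974 + 5473632248) = 325*5473625274 = 1778928214050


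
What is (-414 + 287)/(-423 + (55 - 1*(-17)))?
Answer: 127/351 ≈ 0.36182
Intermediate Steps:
(-414 + 287)/(-423 + (55 - 1*(-17))) = -127/(-423 + (55 + 17)) = -127/(-423 + 72) = -127/(-351) = -127*(-1/351) = 127/351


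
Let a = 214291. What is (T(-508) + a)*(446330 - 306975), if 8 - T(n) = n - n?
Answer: 29863637145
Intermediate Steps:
T(n) = 8 (T(n) = 8 - (n - n) = 8 - 1*0 = 8 + 0 = 8)
(T(-508) + a)*(446330 - 306975) = (8 + 214291)*(446330 - 306975) = 214299*139355 = 29863637145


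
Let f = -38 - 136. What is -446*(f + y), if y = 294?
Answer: -53520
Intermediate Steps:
f = -174
-446*(f + y) = -446*(-174 + 294) = -446*120 = -53520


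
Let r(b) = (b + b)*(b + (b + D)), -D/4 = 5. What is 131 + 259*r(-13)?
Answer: 309895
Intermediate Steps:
D = -20 (D = -4*5 = -20)
r(b) = 2*b*(-20 + 2*b) (r(b) = (b + b)*(b + (b - 20)) = (2*b)*(b + (-20 + b)) = (2*b)*(-20 + 2*b) = 2*b*(-20 + 2*b))
131 + 259*r(-13) = 131 + 259*(4*(-13)*(-10 - 13)) = 131 + 259*(4*(-13)*(-23)) = 131 + 259*1196 = 131 + 309764 = 309895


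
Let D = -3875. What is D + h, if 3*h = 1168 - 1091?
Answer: -11548/3 ≈ -3849.3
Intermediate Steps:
h = 77/3 (h = (1168 - 1091)/3 = (⅓)*77 = 77/3 ≈ 25.667)
D + h = -3875 + 77/3 = -11548/3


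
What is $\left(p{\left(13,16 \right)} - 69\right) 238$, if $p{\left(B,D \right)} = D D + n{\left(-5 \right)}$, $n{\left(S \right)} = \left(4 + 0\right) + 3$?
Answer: $46172$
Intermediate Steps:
$n{\left(S \right)} = 7$ ($n{\left(S \right)} = 4 + 3 = 7$)
$p{\left(B,D \right)} = 7 + D^{2}$ ($p{\left(B,D \right)} = D D + 7 = D^{2} + 7 = 7 + D^{2}$)
$\left(p{\left(13,16 \right)} - 69\right) 238 = \left(\left(7 + 16^{2}\right) - 69\right) 238 = \left(\left(7 + 256\right) - 69\right) 238 = \left(263 - 69\right) 238 = 194 \cdot 238 = 46172$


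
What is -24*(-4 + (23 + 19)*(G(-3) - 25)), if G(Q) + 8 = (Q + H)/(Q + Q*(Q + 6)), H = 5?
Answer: 33528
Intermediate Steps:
G(Q) = -8 + (5 + Q)/(Q + Q*(6 + Q)) (G(Q) = -8 + (Q + 5)/(Q + Q*(Q + 6)) = -8 + (5 + Q)/(Q + Q*(6 + Q)))
-24*(-4 + (23 + 19)*(G(-3) - 25)) = -24*(-4 + (23 + 19)*((5 - 55*(-3) - 8*(-3)**2)/((-3)*(7 - 3)) - 25)) = -24*(-4 + 42*(-1/3*(5 + 165 - 8*9)/4 - 25)) = -24*(-4 + 42*(-1/3*1/4*(5 + 165 - 72) - 25)) = -24*(-4 + 42*(-1/3*1/4*98 - 25)) = -24*(-4 + 42*(-49/6 - 25)) = -24*(-4 + 42*(-199/6)) = -24*(-4 - 1393) = -24*(-1397) = 33528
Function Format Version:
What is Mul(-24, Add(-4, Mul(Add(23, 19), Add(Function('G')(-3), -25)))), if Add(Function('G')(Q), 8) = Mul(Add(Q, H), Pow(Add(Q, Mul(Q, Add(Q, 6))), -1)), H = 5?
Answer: 33528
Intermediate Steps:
Function('G')(Q) = Add(-8, Mul(Pow(Add(Q, Mul(Q, Add(6, Q))), -1), Add(5, Q))) (Function('G')(Q) = Add(-8, Mul(Add(Q, 5), Pow(Add(Q, Mul(Q, Add(Q, 6))), -1))) = Add(-8, Mul(Add(5, Q), Pow(Add(Q, Mul(Q, Add(6, Q))), -1))) = Add(-8, Mul(Pow(Add(Q, Mul(Q, Add(6, Q))), -1), Add(5, Q))))
Mul(-24, Add(-4, Mul(Add(23, 19), Add(Function('G')(-3), -25)))) = Mul(-24, Add(-4, Mul(Add(23, 19), Add(Mul(Pow(-3, -1), Pow(Add(7, -3), -1), Add(5, Mul(-55, -3), Mul(-8, Pow(-3, 2)))), -25)))) = Mul(-24, Add(-4, Mul(42, Add(Mul(Rational(-1, 3), Pow(4, -1), Add(5, 165, Mul(-8, 9))), -25)))) = Mul(-24, Add(-4, Mul(42, Add(Mul(Rational(-1, 3), Rational(1, 4), Add(5, 165, -72)), -25)))) = Mul(-24, Add(-4, Mul(42, Add(Mul(Rational(-1, 3), Rational(1, 4), 98), -25)))) = Mul(-24, Add(-4, Mul(42, Add(Rational(-49, 6), -25)))) = Mul(-24, Add(-4, Mul(42, Rational(-199, 6)))) = Mul(-24, Add(-4, -1393)) = Mul(-24, -1397) = 33528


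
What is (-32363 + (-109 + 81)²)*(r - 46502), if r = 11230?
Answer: 1113854488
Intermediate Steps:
(-32363 + (-109 + 81)²)*(r - 46502) = (-32363 + (-109 + 81)²)*(11230 - 46502) = (-32363 + (-28)²)*(-35272) = (-32363 + 784)*(-35272) = -31579*(-35272) = 1113854488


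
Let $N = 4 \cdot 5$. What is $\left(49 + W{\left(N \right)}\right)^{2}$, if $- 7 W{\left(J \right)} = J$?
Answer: $\frac{104329}{49} \approx 2129.2$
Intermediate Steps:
$N = 20$
$W{\left(J \right)} = - \frac{J}{7}$
$\left(49 + W{\left(N \right)}\right)^{2} = \left(49 - \frac{20}{7}\right)^{2} = \left(\frac{323}{7}\right)^{2} = \frac{104329}{49}$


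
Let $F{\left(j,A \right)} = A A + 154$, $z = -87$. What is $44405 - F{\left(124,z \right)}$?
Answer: $36682$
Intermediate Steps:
$F{\left(j,A \right)} = 154 + A^{2}$ ($F{\left(j,A \right)} = A^{2} + 154 = 154 + A^{2}$)
$44405 - F{\left(124,z \right)} = 44405 - \left(154 + \left(-87\right)^{2}\right) = 44405 - \left(154 + 7569\right) = 44405 - 7723 = 36682$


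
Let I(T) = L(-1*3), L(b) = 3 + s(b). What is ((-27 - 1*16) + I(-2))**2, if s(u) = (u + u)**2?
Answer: 16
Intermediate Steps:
s(u) = 4*u**2 (s(u) = (2*u)**2 = 4*u**2)
L(b) = 3 + 4*b**2
I(T) = 39 (I(T) = 3 + 4*(-1*3)**2 = 3 + 4*(-3)**2 = 3 + 4*9 = 3 + 36 = 39)
((-27 - 1*16) + I(-2))**2 = ((-27 - 1*16) + 39)**2 = ((-27 - 16) + 39)**2 = (-43 + 39)**2 = (-4)**2 = 16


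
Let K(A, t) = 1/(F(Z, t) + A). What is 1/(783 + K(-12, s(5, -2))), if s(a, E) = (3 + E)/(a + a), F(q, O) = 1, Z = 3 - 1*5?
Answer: 11/8612 ≈ 0.0012773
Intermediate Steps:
Z = -2 (Z = 3 - 5 = -2)
s(a, E) = (3 + E)/(2*a) (s(a, E) = (3 + E)/((2*a)) = (3 + E)*(1/(2*a)) = (3 + E)/(2*a))
K(A, t) = 1/(1 + A)
1/(783 + K(-12, s(5, -2))) = 1/(783 + 1/(1 - 12)) = 1/(783 + 1/(-11)) = 1/(783 - 1/11) = 1/(8612/11) = 11/8612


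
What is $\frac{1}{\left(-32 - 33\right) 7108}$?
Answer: $- \frac{1}{462020} \approx -2.1644 \cdot 10^{-6}$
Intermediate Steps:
$\frac{1}{\left(-32 - 33\right) 7108} = \frac{1}{\left(-65\right) 7108} = \frac{1}{-462020} = - \frac{1}{462020}$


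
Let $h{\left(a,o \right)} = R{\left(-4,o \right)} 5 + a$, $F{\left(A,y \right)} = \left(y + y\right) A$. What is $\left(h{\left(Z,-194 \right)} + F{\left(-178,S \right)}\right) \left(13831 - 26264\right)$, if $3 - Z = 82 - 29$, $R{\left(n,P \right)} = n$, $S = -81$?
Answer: $-357647678$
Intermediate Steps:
$F{\left(A,y \right)} = 2 A y$ ($F{\left(A,y \right)} = 2 y A = 2 A y$)
$Z = -50$ ($Z = 3 - \left(82 - 29\right) = 3 - 53 = -50$)
$h{\left(a,o \right)} = -20 + a$ ($h{\left(a,o \right)} = \left(-4\right) 5 + a = -20 + a$)
$\left(h{\left(Z,-194 \right)} + F{\left(-178,S \right)}\right) \left(13831 - 26264\right) = \left(\left(-20 - 50\right) + 2 \left(-178\right) \left(-81\right)\right) \left(13831 - 26264\right) = \left(-70 + 28836\right) \left(-12433\right) = 28766 \left(-12433\right) = -357647678$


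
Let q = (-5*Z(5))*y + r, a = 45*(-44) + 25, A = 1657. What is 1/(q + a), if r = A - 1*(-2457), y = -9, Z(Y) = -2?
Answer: 1/2069 ≈ 0.00048333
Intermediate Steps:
a = -1955 (a = -1980 + 25 = -1955)
r = 4114 (r = 1657 - 1*(-2457) = 1657 + 2457 = 4114)
q = 4024 (q = -5*(-2)*(-9) + 4114 = 10*(-9) + 4114 = -90 + 4114 = 4024)
1/(q + a) = 1/(4024 - 1955) = 1/2069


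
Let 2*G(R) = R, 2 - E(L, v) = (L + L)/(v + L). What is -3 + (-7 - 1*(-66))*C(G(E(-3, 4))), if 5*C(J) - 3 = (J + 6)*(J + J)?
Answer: 4882/5 ≈ 976.40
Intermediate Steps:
E(L, v) = 2 - 2*L/(L + v) (E(L, v) = 2 - (L + L)/(v + L) = 2 - 2*L/(L + v))
G(R) = R/2
C(J) = ⅗ + 2*J*(6 + J)/5 (C(J) = ⅗ + ((J + 6)*(J + J))/5 = ⅗ + ((6 + J)*(2*J))/5 = ⅗ + (2*J*(6 + J))/5 = ⅗ + 2*J*(6 + J)/5)
-3 + (-7 - 1*(-66))*C(G(E(-3, 4))) = -3 + (-7 - 1*(-66))*(⅗ + 2*((2*4/(-3 + 4))/2)²/5 + 12*((2*4/(-3 + 4))/2)/5) = -3 + (-7 + 66)*(⅗ + 2*((2*4/1)/2)²/5 + 12*((2*4/1)/2)/5) = -3 + 59*(⅗ + 2*((2*4*1)/2)²/5 + 12*((2*4*1)/2)/5) = -3 + 59*(⅗ + 2*((½)*8)²/5 + 12*((½)*8)/5) = -3 + 59*(⅗ + (⅖)*4² + (12/5)*4) = -3 + 59*(⅗ + (⅖)*16 + 48/5) = -3 + 59*(⅗ + 32/5 + 48/5) = -3 + 59*(83/5) = -3 + 4897/5 = 4882/5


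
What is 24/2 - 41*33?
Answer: -1341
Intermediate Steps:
24/2 - 41*33 = 24*(½) - 1353 = 12 - 1353 = -1341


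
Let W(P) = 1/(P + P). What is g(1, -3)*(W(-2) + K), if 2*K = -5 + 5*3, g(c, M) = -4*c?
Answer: -19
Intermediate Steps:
W(P) = 1/(2*P)
K = 5 (K = (-5 + 5*3)/2 = (-5 + 15)/2 = (½)*10 = 5)
g(1, -3)*(W(-2) + K) = (-4*1)*((½)/(-2) + 5) = -4*((½)*(-½) + 5) = -4*(-¼ + 5) = -4*19/4 = -19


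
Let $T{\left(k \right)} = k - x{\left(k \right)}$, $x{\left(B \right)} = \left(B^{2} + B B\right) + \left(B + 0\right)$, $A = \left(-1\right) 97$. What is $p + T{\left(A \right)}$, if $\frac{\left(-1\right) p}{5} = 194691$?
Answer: $-992273$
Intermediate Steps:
$A = -97$
$p = -973455$ ($p = \left(-5\right) 194691 = -973455$)
$x{\left(B \right)} = B + 2 B^{2}$ ($x{\left(B \right)} = \left(B^{2} + B^{2}\right) + B = 2 B^{2} + B = B + 2 B^{2}$)
$T{\left(k \right)} = k - k \left(1 + 2 k\right)$
$p + T{\left(A \right)} = -973455 - 2 \left(-97\right)^{2} = -973455 - 18818 = -992273$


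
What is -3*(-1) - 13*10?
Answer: -127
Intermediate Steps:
-3*(-1) - 13*10 = 3 - 130 = -127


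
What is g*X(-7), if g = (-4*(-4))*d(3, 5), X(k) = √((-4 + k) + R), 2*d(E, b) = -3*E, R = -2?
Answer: -72*I*√13 ≈ -259.6*I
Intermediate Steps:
d(E, b) = -3*E/2 (d(E, b) = (-3*E)/2 = -3*E/2)
X(k) = √(-6 + k) (X(k) = √((-4 + k) - 2) = √(-6 + k))
g = -72 (g = (-4*(-4))*(-3/2*3) = 16*(-9/2) = -72)
g*X(-7) = -72*√(-6 - 7) = -72*I*√13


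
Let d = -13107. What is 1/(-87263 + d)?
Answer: -1/100370 ≈ -9.9631e-6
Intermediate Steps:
1/(-87263 + d) = 1/(-87263 - 13107) = 1/(-100370) = -1/100370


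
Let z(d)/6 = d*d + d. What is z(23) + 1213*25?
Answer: 33637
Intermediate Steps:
z(d) = 6*d + 6*d² (z(d) = 6*(d*d + d) = 6*(d² + d) = 6*(d + d²) = 6*d + 6*d²)
z(23) + 1213*25 = 6*23*(1 + 23) + 1213*25 = 6*23*24 + 30325 = 3312 + 30325 = 33637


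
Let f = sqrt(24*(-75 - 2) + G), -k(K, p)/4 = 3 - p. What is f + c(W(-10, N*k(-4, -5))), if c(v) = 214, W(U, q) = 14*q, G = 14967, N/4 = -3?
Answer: 214 + sqrt(13119) ≈ 328.54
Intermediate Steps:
k(K, p) = -12 + 4*p (k(K, p) = -4*(3 - p) = -12 + 4*p)
N = -12 (N = 4*(-3) = -12)
f = sqrt(13119) (f = sqrt(24*(-75 - 2) + 14967) = sqrt(24*(-77) + 14967) = sqrt(-1848 + 14967) = sqrt(13119) ≈ 114.54)
f + c(W(-10, N*k(-4, -5))) = sqrt(13119) + 214 = 214 + sqrt(13119)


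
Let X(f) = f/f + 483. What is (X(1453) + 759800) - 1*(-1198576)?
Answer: 1958860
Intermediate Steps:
X(f) = 484 (X(f) = 1 + 483 = 484)
(X(1453) + 759800) - 1*(-1198576) = (484 + 759800) - 1*(-1198576) = 760284 + 1198576 = 1958860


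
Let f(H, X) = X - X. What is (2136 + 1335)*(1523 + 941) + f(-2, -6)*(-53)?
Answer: 8552544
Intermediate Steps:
f(H, X) = 0
(2136 + 1335)*(1523 + 941) + f(-2, -6)*(-53) = (2136 + 1335)*(1523 + 941) + 0*(-53) = 3471*2464 + 0 = 8552544 + 0 = 8552544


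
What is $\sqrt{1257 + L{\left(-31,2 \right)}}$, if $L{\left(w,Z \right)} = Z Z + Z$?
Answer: $\sqrt{1263} \approx 35.539$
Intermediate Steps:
$L{\left(w,Z \right)} = Z + Z^{2}$ ($L{\left(w,Z \right)} = Z^{2} + Z = Z + Z^{2}$)
$\sqrt{1257 + L{\left(-31,2 \right)}} = \sqrt{1257 + 2 \left(1 + 2\right)} = \sqrt{1257 + 2 \cdot 3} = \sqrt{1257 + 6} = \sqrt{1263}$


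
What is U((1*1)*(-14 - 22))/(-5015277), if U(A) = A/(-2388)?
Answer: -1/332680041 ≈ -3.0059e-9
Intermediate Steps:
U(A) = -A/2388 (U(A) = A*(-1/2388) = -A/2388)
U((1*1)*(-14 - 22))/(-5015277) = -1*1*(-14 - 22)/2388/(-5015277) = -(-36)/2388*(-1/5015277) = -1/2388*(-36)*(-1/5015277) = (3/199)*(-1/5015277) = -1/332680041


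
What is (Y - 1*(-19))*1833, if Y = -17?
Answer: 3666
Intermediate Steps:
(Y - 1*(-19))*1833 = (-17 - 1*(-19))*1833 = (-17 + 19)*1833 = 2*1833 = 3666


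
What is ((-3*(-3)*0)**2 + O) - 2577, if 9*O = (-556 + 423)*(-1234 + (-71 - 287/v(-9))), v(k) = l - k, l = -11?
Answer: 262573/18 ≈ 14587.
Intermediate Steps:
v(k) = -11 - k
O = 308959/18 (O = ((-556 + 423)*(-1234 + (-71 - 287/(-11 - 1*(-9)))))/9 = (-133*(-1234 + (-71 - 287/(-11 + 9))))/9 = (-133*(-1234 + (-71 - 287/(-2))))/9 = (-133*(-1234 + (-71 - 287*(-1/2))))/9 = (-133*(-1234 + (-71 + 287/2)))/9 = (-133*(-1234 + 145/2))/9 = (-133*(-2323/2))/9 = (1/9)*(308959/2) = 308959/18 ≈ 17164.)
((-3*(-3)*0)**2 + O) - 2577 = ((-3*(-3)*0)**2 + 308959/18) - 2577 = ((9*0)**2 + 308959/18) - 2577 = (0**2 + 308959/18) - 2577 = (0 + 308959/18) - 2577 = 308959/18 - 2577 = 262573/18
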